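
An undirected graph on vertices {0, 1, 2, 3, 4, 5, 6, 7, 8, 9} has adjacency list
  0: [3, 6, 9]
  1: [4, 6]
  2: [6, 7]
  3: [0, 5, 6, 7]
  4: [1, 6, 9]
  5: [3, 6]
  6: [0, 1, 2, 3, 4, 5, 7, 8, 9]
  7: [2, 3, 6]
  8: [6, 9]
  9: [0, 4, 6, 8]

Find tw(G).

2

A width-2 tree decomposition is:
Bags: B1 = {0, 6, 9}  B2 = {4, 6, 9}  B3 = {0, 3, 6}  B4 = {3, 6, 7}  B5 = {2, 6, 7}  B6 = {3, 5, 6}  B7 = {6, 8, 9}  B8 = {1, 4, 6}
Tree: B1–B2, B1–B3, B3–B4, B4–B5, B3–B6, B1–B7, B2–B8
Each bag holds 3 vertices, so the decomposition has width 2, which upper-bounds the treewidth. Conversely, {1, 4, 6} is a clique of size 3, and the vertices of any clique must share a bag in every tree decomposition; so some bag has ≥ 3 vertices and tw(G) ≥ 2. Therefore the treewidth is 2.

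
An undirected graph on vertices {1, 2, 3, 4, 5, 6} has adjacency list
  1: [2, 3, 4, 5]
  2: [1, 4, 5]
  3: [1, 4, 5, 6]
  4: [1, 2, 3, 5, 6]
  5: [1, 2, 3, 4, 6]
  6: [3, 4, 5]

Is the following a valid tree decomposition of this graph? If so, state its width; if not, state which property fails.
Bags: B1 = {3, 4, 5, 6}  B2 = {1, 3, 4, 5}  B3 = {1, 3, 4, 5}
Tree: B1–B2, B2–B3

No — vertex 2 appears in no bag.

A tree decomposition must satisfy three properties: every vertex lies in some bag; for every edge, both endpoints lie together in some bag; and for every vertex, the bags containing it form a connected subtree. Here vertex 2 appears in no bag, so the decomposition is invalid.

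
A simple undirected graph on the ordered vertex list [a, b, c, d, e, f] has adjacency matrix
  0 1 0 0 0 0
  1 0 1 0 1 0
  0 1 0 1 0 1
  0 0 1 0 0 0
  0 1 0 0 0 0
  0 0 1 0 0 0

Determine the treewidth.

A width-1 tree decomposition is:
Bags: B1 = {c, f}  B2 = {c, d}  B3 = {b, c}  B4 = {b, e}  B5 = {a, b}
Tree: B1–B2, B1–B3, B3–B4, B3–B5
Each bag holds 2 vertices, so the decomposition has width 1, which upper-bounds the treewidth. Any graph with an edge has treewidth ≥ 1, and G has the edge c–f. Hence tw(G) = 1 exactly.

1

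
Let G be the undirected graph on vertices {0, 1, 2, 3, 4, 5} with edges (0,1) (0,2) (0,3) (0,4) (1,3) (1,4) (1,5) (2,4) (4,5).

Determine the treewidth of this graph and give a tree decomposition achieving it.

The largest bag has 3 vertices, giving width 2; this decomposition certifies tw(G) ≤ 2. On the other hand G contains the 3-clique {0, 1, 3}. A clique must lie in a single bag of any decomposition, so no decomposition can have width below 2. Hence tw(G) = 2 exactly.

Treewidth 2.
One such decomposition:
Bags: B1 = {0, 1, 4}  B2 = {1, 4, 5}  B3 = {0, 1, 3}  B4 = {0, 2, 4}
Tree: B1–B2, B1–B3, B1–B4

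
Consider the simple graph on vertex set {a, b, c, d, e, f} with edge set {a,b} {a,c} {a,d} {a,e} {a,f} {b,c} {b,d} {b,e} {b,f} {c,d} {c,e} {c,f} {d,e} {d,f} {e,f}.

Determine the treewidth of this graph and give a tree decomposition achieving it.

With just one bag of size 6, the width is 6 − 1 = 5, so tw(G) ≤ 5. For the lower bound, the 6 vertices {a, b, c, d, e, f} are pairwise adjacent, and any tree decomposition puts a clique entirely inside one bag — forcing width ≥ 5. Therefore the treewidth is 5.

Treewidth 5.
Bags: B1 = {a, b, c, d, e, f}
Tree: (single bag)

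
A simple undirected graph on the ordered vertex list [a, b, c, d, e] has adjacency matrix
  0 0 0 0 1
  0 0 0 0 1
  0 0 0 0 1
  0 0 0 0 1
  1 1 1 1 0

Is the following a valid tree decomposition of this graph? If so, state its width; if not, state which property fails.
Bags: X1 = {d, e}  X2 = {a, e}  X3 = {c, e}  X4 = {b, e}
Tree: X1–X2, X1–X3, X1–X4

Vertex coverage: the bags together contain {a, b, c, d, e}, the full vertex set. Edge coverage: each edge of G has both endpoints in at least one bag. Running intersection: for every vertex, the bags containing it form a connected subtree. All three properties hold, so this is a valid tree decomposition of width max|bag| − 1 = 1, and hence tw(G) ≤ 1.

Yes; width 1.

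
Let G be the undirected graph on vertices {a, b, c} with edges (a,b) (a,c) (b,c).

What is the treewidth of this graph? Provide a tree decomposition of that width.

Treewidth 2.
One such decomposition:
Bags: B1 = {a, b, c}
Tree: (single bag)

With just one bag of size 3, the width is 3 − 1 = 2, so tw(G) ≤ 2. Conversely, {a, b, c} is a clique of size 3, and the vertices of any clique must share a bag in every tree decomposition; so some bag has ≥ 3 vertices and tw(G) ≥ 2. Hence tw(G) = 2 exactly.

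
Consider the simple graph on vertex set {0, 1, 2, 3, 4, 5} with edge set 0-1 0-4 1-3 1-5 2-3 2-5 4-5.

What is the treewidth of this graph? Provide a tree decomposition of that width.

Treewidth 2.
Bags: B1 = {1, 2, 3}  B2 = {1, 2, 5}  B3 = {0, 1, 5}  B4 = {0, 4, 5}
Tree: B1–B2, B2–B3, B3–B4

The largest bag has 3 vertices, giving width 2; this decomposition certifies tw(G) ≤ 2. The edges 3–2–5–1–3 form a cycle, so G is not a tree and its treewidth is at least 2. Therefore the treewidth is 2.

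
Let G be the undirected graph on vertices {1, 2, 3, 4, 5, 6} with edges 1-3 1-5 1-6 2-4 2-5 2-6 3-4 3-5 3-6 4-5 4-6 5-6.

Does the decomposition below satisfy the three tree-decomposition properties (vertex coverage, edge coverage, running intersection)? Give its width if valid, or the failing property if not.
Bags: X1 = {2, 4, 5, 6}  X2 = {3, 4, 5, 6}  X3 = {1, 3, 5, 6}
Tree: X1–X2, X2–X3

Every vertex of G appears in some bag (union = {1, 2, 3, 4, 5, 6}); every edge is covered by a bag; and for each vertex v the set of bags containing v is connected in the bag tree. The decomposition is therefore valid. The largest bag has 4 vertices, so the width is 3.

Yes; width 3.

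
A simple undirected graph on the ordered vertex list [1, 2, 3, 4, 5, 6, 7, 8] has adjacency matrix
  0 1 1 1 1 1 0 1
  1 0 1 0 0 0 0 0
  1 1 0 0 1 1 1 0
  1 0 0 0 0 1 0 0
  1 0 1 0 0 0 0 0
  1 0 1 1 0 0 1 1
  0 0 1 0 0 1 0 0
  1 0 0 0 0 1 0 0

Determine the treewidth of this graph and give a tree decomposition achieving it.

Treewidth 2.
Bags: B1 = {1, 2, 3}  B2 = {1, 3, 6}  B3 = {1, 4, 6}  B4 = {3, 6, 7}  B5 = {1, 3, 5}  B6 = {1, 6, 8}
Tree: B1–B2, B2–B3, B2–B4, B2–B5, B2–B6

Each bag holds 3 vertices, so the decomposition has width 2, which upper-bounds the treewidth. On the other hand G contains the 3-clique {1, 6, 8}. A clique must lie in a single bag of any decomposition, so no decomposition can have width below 2. Hence tw(G) = 2 exactly.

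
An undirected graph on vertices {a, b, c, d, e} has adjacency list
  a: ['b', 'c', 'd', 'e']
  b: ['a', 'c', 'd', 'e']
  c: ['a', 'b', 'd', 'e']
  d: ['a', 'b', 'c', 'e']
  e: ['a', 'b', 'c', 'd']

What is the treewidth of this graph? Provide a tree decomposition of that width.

With just one bag of size 5, the width is 5 − 1 = 4, so tw(G) ≤ 4. Conversely, {a, b, c, d, e} is a clique of size 5, and the vertices of any clique must share a bag in every tree decomposition; so some bag has ≥ 5 vertices and tw(G) ≥ 4. Hence tw(G) = 4 exactly.

Treewidth 4.
Bags: B1 = {a, b, c, d, e}
Tree: (single bag)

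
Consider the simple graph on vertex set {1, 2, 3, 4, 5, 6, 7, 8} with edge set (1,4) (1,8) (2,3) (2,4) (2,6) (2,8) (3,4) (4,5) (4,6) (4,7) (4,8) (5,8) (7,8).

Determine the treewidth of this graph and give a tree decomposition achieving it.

Each bag holds 3 vertices, so the decomposition has width 2, which upper-bounds the treewidth. On the other hand G contains the 3-clique {1, 4, 8}. A clique must lie in a single bag of any decomposition, so no decomposition can have width below 2. The upper and lower bounds meet at 2, so that is the treewidth.

Treewidth 2.
One optimal decomposition is:
Bags: B1 = {2, 4, 8}  B2 = {2, 3, 4}  B3 = {1, 4, 8}  B4 = {4, 5, 8}  B5 = {4, 7, 8}  B6 = {2, 4, 6}
Tree: B1–B2, B1–B3, B1–B4, B3–B5, B1–B6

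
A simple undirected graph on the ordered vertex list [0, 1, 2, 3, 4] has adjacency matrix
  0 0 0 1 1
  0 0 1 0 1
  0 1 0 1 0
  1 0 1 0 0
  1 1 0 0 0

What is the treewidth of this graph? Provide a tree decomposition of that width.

Treewidth 2.
One such decomposition:
Bags: B1 = {0, 1, 4}  B2 = {0, 1, 3}  B3 = {1, 2, 3}
Tree: B1–B2, B2–B3

Every bag has size at most 3, so the width is 3 − 1 = 2 and tw(G) ≤ 2. Since 1–4–0–3–2–1 is a cycle in G, G is not acyclic. Forests are exactly the graphs of treewidth ≤ 1, so tw(G) ≥ 2. Combining the bounds, tw(G) = 2.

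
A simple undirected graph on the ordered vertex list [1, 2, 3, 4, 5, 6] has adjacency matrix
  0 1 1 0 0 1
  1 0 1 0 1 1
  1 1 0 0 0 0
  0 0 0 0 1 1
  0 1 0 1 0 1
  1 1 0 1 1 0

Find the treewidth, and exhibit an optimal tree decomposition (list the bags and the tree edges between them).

Treewidth 2.
Bags: B1 = {1, 2, 3}  B2 = {1, 2, 6}  B3 = {2, 5, 6}  B4 = {4, 5, 6}
Tree: B1–B2, B2–B3, B3–B4

Each bag holds 3 vertices, so the decomposition has width 2, which upper-bounds the treewidth. Conversely, {1, 2, 3} is a clique of size 3, and the vertices of any clique must share a bag in every tree decomposition; so some bag has ≥ 3 vertices and tw(G) ≥ 2. Therefore the treewidth is 2.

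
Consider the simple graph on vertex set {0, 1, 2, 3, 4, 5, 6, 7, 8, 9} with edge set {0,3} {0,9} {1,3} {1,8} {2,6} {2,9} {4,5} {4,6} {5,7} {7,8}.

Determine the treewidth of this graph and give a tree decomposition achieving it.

Treewidth 2.
One optimal decomposition is:
Bags: B1 = {0, 2, 9}  B2 = {0, 2, 3}  B3 = {1, 2, 3}  B4 = {1, 2, 8}  B5 = {2, 7, 8}  B6 = {2, 5, 7}  B7 = {2, 4, 5}  B8 = {2, 4, 6}
Tree: B1–B2, B2–B3, B3–B4, B4–B5, B5–B6, B6–B7, B7–B8

Every bag has size at most 3, so the width is 3 − 1 = 2 and tw(G) ≤ 2. Since 2–9–0–3–1–8–7–5–4–6–2 is a cycle in G, G is not acyclic. Forests are exactly the graphs of treewidth ≤ 1, so tw(G) ≥ 2. Combining the bounds, tw(G) = 2.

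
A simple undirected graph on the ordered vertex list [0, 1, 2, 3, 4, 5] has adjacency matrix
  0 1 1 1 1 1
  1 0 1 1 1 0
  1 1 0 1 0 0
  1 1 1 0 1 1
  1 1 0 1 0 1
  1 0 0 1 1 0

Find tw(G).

A width-3 tree decomposition is:
Bags: B1 = {0, 3, 4, 5}  B2 = {0, 1, 3, 4}  B3 = {0, 1, 2, 3}
Tree: B1–B2, B2–B3
Every bag has size at most 4, so the width is 4 − 1 = 3 and tw(G) ≤ 3. Conversely, {0, 1, 2, 3} is a clique of size 4, and the vertices of any clique must share a bag in every tree decomposition; so some bag has ≥ 4 vertices and tw(G) ≥ 3. Combining the bounds, tw(G) = 3.

3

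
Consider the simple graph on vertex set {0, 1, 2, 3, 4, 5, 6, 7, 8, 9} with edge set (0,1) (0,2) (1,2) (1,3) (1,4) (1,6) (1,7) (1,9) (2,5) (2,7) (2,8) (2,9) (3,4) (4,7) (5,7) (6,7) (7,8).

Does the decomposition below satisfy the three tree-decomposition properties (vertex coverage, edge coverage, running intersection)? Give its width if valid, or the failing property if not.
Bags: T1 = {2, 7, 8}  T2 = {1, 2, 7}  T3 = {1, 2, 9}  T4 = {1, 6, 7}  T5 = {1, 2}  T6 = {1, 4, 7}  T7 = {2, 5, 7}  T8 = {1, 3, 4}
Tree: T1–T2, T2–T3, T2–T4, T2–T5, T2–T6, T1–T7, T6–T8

A tree decomposition must satisfy three properties: every vertex lies in some bag; for every edge, both endpoints lie together in some bag; and for every vertex, the bags containing it form a connected subtree. Here vertex 0 appears in no bag, so the decomposition is invalid.

No — vertex 0 appears in no bag.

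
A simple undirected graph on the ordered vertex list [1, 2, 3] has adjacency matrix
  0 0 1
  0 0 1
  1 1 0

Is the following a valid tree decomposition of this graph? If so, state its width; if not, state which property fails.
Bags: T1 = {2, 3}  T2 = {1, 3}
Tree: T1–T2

Checking the three conditions: (i) the bags cover all of {1, 2, 3}; (ii) for each edge, some bag contains both endpoints; (iii) the bags containing any fixed vertex form a subtree. All hold, so the decomposition is valid with width 2 − 1 = 1.

Yes; width 1.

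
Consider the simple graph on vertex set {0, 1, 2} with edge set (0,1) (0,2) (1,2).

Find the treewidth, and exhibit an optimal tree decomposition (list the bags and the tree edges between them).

Treewidth 2.
One such decomposition:
Bags: B1 = {0, 1, 2}
Tree: (single bag)

A single bag containing all 3 vertices is trivially a valid decomposition of width 2. For the lower bound, the 3 vertices {0, 1, 2} are pairwise adjacent, and any tree decomposition puts a clique entirely inside one bag — forcing width ≥ 2. Hence tw(G) = 2 exactly.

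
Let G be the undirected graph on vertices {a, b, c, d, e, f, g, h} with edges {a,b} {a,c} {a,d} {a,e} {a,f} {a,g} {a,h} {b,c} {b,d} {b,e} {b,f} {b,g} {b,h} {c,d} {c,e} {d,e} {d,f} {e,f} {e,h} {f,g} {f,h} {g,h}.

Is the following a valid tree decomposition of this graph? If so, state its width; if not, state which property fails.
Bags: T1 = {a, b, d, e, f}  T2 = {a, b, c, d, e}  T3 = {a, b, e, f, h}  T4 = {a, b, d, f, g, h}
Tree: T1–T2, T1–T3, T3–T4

A tree decomposition must satisfy three properties: every vertex lies in some bag; for every edge, both endpoints lie together in some bag; and for every vertex, the bags containing it form a connected subtree. Here bags containing vertex d are not connected in the tree, so the decomposition is invalid.

No — bags containing vertex d are not connected in the tree.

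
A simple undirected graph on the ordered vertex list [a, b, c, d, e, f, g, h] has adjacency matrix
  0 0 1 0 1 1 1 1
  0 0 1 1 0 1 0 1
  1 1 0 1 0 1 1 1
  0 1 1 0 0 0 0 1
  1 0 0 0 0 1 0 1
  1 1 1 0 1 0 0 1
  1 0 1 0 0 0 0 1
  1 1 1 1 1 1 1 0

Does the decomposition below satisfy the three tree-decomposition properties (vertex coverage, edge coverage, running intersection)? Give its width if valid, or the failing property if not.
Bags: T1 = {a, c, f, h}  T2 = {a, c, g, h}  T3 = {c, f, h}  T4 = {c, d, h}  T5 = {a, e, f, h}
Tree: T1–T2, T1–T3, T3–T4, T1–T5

A tree decomposition must satisfy three properties: every vertex lies in some bag; for every edge, both endpoints lie together in some bag; and for every vertex, the bags containing it form a connected subtree. Here vertex b appears in no bag, so the decomposition is invalid.

No — vertex b appears in no bag.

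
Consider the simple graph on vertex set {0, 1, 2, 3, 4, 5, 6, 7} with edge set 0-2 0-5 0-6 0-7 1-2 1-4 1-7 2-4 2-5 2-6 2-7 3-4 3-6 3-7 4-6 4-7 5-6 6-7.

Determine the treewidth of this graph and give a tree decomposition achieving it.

Treewidth 3.
One optimal decomposition is:
Bags: B1 = {2, 4, 6, 7}  B2 = {0, 2, 6, 7}  B3 = {1, 2, 4, 7}  B4 = {3, 4, 6, 7}  B5 = {0, 2, 5, 6}
Tree: B1–B2, B1–B3, B1–B4, B2–B5

Every bag has size at most 4, so the width is 4 − 1 = 3 and tw(G) ≤ 3. For the lower bound, the 4 vertices {1, 2, 4, 7} are pairwise adjacent, and any tree decomposition puts a clique entirely inside one bag — forcing width ≥ 3. Hence tw(G) = 3 exactly.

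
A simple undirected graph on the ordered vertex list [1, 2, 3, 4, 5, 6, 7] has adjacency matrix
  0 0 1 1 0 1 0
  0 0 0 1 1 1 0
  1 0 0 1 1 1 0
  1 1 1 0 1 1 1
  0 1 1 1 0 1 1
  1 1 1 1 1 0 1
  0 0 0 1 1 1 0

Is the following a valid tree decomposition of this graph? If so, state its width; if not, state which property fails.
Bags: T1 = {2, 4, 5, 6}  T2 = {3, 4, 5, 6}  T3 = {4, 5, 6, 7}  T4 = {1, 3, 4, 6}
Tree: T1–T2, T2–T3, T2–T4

Every vertex of G appears in some bag (union = {1, 2, 3, 4, 5, 6, 7}); every edge is covered by a bag; and for each vertex v the set of bags containing v is connected in the bag tree. The decomposition is therefore valid. The largest bag has 4 vertices, so the width is 3.

Yes; width 3.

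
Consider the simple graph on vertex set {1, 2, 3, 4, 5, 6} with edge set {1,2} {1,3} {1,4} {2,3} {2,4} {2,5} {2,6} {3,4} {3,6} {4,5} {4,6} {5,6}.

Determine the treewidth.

3

A width-3 tree decomposition is:
Bags: B1 = {1, 2, 3, 4}  B2 = {2, 3, 4, 6}  B3 = {2, 4, 5, 6}
Tree: B1–B2, B2–B3
Every bag has size at most 4, so the width is 4 − 1 = 3 and tw(G) ≤ 3. Conversely, {1, 2, 3, 4} is a clique of size 4, and the vertices of any clique must share a bag in every tree decomposition; so some bag has ≥ 4 vertices and tw(G) ≥ 3. Combining the bounds, tw(G) = 3.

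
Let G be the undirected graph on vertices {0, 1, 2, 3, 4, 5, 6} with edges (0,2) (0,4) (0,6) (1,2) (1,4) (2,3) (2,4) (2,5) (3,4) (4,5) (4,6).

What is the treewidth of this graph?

A width-2 tree decomposition is:
Bags: B1 = {2, 3, 4}  B2 = {0, 2, 4}  B3 = {2, 4, 5}  B4 = {0, 4, 6}  B5 = {1, 2, 4}
Tree: B1–B2, B1–B3, B2–B4, B1–B5
Every bag has size at most 3, so the width is 3 − 1 = 2 and tw(G) ≤ 2. For the lower bound, the 3 vertices {0, 2, 4} are pairwise adjacent, and any tree decomposition puts a clique entirely inside one bag — forcing width ≥ 2. The upper and lower bounds meet at 2, so that is the treewidth.

2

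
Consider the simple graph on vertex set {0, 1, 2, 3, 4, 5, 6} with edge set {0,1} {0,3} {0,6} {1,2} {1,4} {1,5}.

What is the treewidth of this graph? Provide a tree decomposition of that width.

Treewidth 1.
One such decomposition:
Bags: B1 = {0, 1}  B2 = {0, 3}  B3 = {0, 6}  B4 = {1, 2}  B5 = {1, 4}  B6 = {1, 5}
Tree: B1–B2, B2–B3, B1–B4, B4–B5, B4–B6

Every bag has size at most 2, so the width is 2 − 1 = 1 and tw(G) ≤ 1. G has an edge, so its treewidth is at least 1. Hence tw(G) = 1 exactly.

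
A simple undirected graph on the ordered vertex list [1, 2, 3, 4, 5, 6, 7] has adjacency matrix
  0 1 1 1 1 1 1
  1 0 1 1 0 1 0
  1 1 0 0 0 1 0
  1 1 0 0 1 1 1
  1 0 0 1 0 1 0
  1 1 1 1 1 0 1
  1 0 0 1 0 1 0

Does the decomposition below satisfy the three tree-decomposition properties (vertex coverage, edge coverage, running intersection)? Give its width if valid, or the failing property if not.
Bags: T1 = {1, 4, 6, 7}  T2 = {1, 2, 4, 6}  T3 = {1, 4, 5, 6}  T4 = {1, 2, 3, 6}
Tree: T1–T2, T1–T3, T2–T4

Vertex coverage: the bags together contain {1, 2, 3, 4, 5, 6, 7}, the full vertex set. Edge coverage: each edge of G has both endpoints in at least one bag. Running intersection: for every vertex, the bags containing it form a connected subtree. All three properties hold, so this is a valid tree decomposition of width max|bag| − 1 = 3, and hence tw(G) ≤ 3.

Yes; width 3.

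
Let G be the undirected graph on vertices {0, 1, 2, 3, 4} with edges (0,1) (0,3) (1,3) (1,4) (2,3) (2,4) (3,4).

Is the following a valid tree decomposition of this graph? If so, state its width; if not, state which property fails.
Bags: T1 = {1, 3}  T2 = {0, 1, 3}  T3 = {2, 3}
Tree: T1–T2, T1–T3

A tree decomposition must satisfy three properties: every vertex lies in some bag; for every edge, both endpoints lie together in some bag; and for every vertex, the bags containing it form a connected subtree. Here vertex 4 appears in no bag, so the decomposition is invalid.

No — vertex 4 appears in no bag.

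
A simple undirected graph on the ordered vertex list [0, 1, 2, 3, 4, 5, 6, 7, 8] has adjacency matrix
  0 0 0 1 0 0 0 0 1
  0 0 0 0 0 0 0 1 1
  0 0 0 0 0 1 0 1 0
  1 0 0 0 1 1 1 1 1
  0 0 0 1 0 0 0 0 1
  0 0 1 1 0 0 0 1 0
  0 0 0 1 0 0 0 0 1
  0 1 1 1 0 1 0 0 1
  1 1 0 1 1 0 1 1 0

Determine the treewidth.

2

A width-2 tree decomposition is:
Bags: B1 = {3, 5, 7}  B2 = {3, 7, 8}  B3 = {1, 7, 8}  B4 = {2, 5, 7}  B5 = {3, 6, 8}  B6 = {0, 3, 8}  B7 = {3, 4, 8}
Tree: B1–B2, B2–B3, B1–B4, B2–B5, B5–B6, B6–B7
Every bag has size at most 3, so the width is 3 − 1 = 2 and tw(G) ≤ 2. On the other hand G contains the 3-clique {1, 7, 8}. A clique must lie in a single bag of any decomposition, so no decomposition can have width below 2. The upper and lower bounds meet at 2, so that is the treewidth.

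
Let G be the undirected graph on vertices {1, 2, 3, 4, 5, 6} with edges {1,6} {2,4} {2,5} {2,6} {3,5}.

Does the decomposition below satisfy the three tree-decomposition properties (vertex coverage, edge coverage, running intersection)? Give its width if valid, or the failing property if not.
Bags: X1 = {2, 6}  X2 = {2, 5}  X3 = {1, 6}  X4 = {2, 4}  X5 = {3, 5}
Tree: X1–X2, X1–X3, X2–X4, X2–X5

Checking the three conditions: (i) the bags cover all of {1, 2, 3, 4, 5, 6}; (ii) for each edge, some bag contains both endpoints; (iii) the bags containing any fixed vertex form a subtree. All hold, so the decomposition is valid with width 2 − 1 = 1.

Yes; width 1.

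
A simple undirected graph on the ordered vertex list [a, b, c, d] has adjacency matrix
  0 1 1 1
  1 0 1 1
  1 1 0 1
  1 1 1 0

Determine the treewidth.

3

A width-3 tree decomposition is:
Bags: B1 = {a, b, c, d}
Tree: (single bag)
A single bag containing all 4 vertices is trivially a valid decomposition of width 3. On the other hand G contains the 4-clique {a, b, c, d}. A clique must lie in a single bag of any decomposition, so no decomposition can have width below 3. Combining the bounds, tw(G) = 3.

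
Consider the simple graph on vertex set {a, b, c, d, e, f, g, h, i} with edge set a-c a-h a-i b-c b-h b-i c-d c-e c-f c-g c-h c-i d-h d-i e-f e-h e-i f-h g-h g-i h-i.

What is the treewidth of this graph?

3

A width-3 tree decomposition is:
Bags: B1 = {c, g, h, i}  B2 = {c, e, h, i}  B3 = {a, c, h, i}  B4 = {c, e, f, h}  B5 = {c, d, h, i}  B6 = {b, c, h, i}
Tree: B1–B2, B2–B3, B2–B4, B2–B5, B1–B6
Each bag holds 4 vertices, so the decomposition has width 3, which upper-bounds the treewidth. On the other hand G contains the 4-clique {c, e, f, h}. A clique must lie in a single bag of any decomposition, so no decomposition can have width below 3. The upper and lower bounds meet at 3, so that is the treewidth.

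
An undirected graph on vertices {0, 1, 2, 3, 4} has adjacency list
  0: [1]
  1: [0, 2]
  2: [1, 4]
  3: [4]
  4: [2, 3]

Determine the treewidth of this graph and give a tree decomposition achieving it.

Treewidth 1.
One optimal decomposition is:
Bags: B1 = {3, 4}  B2 = {2, 4}  B3 = {1, 2}  B4 = {0, 1}
Tree: B1–B2, B2–B3, B3–B4

The largest bag has 2 vertices, giving width 1; this decomposition certifies tw(G) ≤ 1. Since G has at least one edge (e.g. 3–4), it is not an edgeless graph, so tw(G) ≥ 1. Therefore the treewidth is 1.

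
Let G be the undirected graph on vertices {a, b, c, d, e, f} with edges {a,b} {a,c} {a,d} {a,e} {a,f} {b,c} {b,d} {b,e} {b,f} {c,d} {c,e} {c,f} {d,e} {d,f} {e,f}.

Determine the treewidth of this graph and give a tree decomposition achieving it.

A single bag containing all 6 vertices is trivially a valid decomposition of width 5. Conversely, {a, b, c, d, e, f} is a clique of size 6, and the vertices of any clique must share a bag in every tree decomposition; so some bag has ≥ 6 vertices and tw(G) ≥ 5. The upper and lower bounds meet at 5, so that is the treewidth.

Treewidth 5.
Bags: B1 = {a, b, c, d, e, f}
Tree: (single bag)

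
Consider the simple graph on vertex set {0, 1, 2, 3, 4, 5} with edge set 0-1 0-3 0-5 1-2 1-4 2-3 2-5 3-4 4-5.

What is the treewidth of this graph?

A width-3 tree decomposition is:
Bags: B1 = {0, 1, 2, 4}  B2 = {0, 2, 4, 5}  B3 = {0, 2, 3, 4}
Tree: B1–B2, B2–B3
Each bag holds 4 vertices, so the decomposition has width 3, which upper-bounds the treewidth. For the lower bound: the 4 vertex sets {1,2}, {4,5}, {0}, {3} are disjoint, each induces a connected subgraph, and every pair is joined by at least one edge of G. Contracting each set to a single vertex therefore yields K_{4} as a minor, and since treewidth is minor-monotone, tw(G) ≥ tw(K_{4}) = 3. The upper and lower bounds meet at 3, so that is the treewidth.

3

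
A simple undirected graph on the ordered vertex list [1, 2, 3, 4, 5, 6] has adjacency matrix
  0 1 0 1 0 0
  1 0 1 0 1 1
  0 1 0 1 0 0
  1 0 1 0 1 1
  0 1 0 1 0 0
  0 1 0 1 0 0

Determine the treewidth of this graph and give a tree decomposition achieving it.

Treewidth 2.
Bags: B1 = {2, 4, 6}  B2 = {2, 4, 5}  B3 = {1, 2, 4}  B4 = {2, 3, 4}
Tree: B1–B2, B2–B3, B3–B4

The largest bag has 3 vertices, giving width 2; this decomposition certifies tw(G) ≤ 2. Since 4–6–2–5–4 is a cycle in G, G is not acyclic. Forests are exactly the graphs of treewidth ≤ 1, so tw(G) ≥ 2. Therefore the treewidth is 2.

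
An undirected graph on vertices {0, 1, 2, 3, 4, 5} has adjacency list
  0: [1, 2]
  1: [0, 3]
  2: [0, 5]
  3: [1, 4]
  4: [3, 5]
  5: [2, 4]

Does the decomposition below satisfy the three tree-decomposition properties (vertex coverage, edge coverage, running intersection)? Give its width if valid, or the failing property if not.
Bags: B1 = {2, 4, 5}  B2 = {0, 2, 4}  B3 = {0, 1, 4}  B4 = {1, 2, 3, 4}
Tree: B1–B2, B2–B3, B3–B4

No — bags containing vertex 2 are not connected in the tree.

A tree decomposition must satisfy three properties: every vertex lies in some bag; for every edge, both endpoints lie together in some bag; and for every vertex, the bags containing it form a connected subtree. Here bags containing vertex 2 are not connected in the tree, so the decomposition is invalid.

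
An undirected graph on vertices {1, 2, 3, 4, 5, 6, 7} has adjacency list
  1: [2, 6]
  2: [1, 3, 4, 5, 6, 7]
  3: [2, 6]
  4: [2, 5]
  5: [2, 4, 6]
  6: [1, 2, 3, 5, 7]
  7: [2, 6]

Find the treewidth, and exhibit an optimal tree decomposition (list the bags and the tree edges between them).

Treewidth 2.
One such decomposition:
Bags: B1 = {2, 3, 6}  B2 = {1, 2, 6}  B3 = {2, 5, 6}  B4 = {2, 6, 7}  B5 = {2, 4, 5}
Tree: B1–B2, B2–B3, B2–B4, B3–B5

Each bag holds 3 vertices, so the decomposition has width 2, which upper-bounds the treewidth. Conversely, {2, 4, 5} is a clique of size 3, and the vertices of any clique must share a bag in every tree decomposition; so some bag has ≥ 3 vertices and tw(G) ≥ 2. Therefore the treewidth is 2.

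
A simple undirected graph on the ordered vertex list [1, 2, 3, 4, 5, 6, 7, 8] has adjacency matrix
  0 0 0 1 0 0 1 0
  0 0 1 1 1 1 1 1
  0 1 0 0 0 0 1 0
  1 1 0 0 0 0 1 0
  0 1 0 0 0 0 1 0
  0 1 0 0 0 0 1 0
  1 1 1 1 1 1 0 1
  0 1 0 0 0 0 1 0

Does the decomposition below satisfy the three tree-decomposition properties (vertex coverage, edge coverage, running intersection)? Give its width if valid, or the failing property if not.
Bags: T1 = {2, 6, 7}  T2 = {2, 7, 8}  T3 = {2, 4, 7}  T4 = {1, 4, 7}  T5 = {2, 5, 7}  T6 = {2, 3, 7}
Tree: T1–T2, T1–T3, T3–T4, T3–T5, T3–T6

Vertex coverage: the bags together contain {1, 2, 3, 4, 5, 6, 7, 8}, the full vertex set. Edge coverage: each edge of G has both endpoints in at least one bag. Running intersection: for every vertex, the bags containing it form a connected subtree. All three properties hold, so this is a valid tree decomposition of width max|bag| − 1 = 2, and hence tw(G) ≤ 2.

Yes; width 2.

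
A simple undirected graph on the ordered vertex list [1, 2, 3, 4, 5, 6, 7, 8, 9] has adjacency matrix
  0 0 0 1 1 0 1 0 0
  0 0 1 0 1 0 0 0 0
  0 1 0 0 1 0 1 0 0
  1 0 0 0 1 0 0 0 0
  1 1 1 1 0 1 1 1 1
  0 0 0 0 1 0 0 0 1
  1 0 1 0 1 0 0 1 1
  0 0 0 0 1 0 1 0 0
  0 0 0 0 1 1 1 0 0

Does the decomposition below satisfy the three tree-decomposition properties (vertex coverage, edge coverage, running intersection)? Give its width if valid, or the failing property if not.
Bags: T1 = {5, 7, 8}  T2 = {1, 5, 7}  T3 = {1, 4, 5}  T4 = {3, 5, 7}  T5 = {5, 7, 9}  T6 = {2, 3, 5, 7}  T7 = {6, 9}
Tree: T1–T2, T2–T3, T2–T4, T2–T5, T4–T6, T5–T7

No — edge (5,6) lies in no bag.

A tree decomposition must satisfy three properties: every vertex lies in some bag; for every edge, both endpoints lie together in some bag; and for every vertex, the bags containing it form a connected subtree. Here edge (5,6) lies in no bag, so the decomposition is invalid.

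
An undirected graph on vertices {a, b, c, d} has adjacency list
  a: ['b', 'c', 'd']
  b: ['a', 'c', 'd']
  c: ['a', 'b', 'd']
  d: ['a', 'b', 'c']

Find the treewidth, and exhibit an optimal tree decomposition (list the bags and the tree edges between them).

With just one bag of size 4, the width is 4 − 1 = 3, so tw(G) ≤ 3. For the lower bound, the 4 vertices {a, b, c, d} are pairwise adjacent, and any tree decomposition puts a clique entirely inside one bag — forcing width ≥ 3. Combining the bounds, tw(G) = 3.

Treewidth 3.
Bags: B1 = {a, b, c, d}
Tree: (single bag)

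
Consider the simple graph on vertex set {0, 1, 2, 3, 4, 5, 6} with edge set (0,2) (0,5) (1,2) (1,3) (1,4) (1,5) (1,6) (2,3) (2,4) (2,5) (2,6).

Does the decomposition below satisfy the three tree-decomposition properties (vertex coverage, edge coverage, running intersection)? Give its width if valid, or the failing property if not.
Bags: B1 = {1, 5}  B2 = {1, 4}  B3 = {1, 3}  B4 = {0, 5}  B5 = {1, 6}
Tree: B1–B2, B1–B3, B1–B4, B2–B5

A tree decomposition must satisfy three properties: every vertex lies in some bag; for every edge, both endpoints lie together in some bag; and for every vertex, the bags containing it form a connected subtree. Here vertex 2 appears in no bag, so the decomposition is invalid.

No — vertex 2 appears in no bag.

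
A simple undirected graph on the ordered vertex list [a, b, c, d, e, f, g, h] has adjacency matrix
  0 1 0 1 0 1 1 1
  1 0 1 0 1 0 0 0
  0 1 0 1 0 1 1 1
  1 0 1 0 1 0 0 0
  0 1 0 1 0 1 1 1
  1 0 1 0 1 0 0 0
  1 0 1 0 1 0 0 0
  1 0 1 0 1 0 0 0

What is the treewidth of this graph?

3

A width-3 tree decomposition is:
Bags: B1 = {a, c, e, g}  B2 = {a, c, e, f}  B3 = {a, c, e, h}  B4 = {a, b, c, e}  B5 = {a, c, d, e}
Tree: B1–B2, B2–B3, B3–B4, B4–B5
Each bag holds 4 vertices, so the decomposition has width 3, which upper-bounds the treewidth. For the lower bound: the 4 vertex sets {c,g}, {e,f}, {a}, {h} are disjoint, each induces a connected subgraph, and every pair is joined by at least one edge of G. Contracting each set to a single vertex therefore yields K_{4} as a minor, and since treewidth is minor-monotone, tw(G) ≥ tw(K_{4}) = 3. Therefore the treewidth is 3.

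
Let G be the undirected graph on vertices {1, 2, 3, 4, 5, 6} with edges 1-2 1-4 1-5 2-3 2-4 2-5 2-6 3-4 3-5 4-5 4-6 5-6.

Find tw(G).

A width-3 tree decomposition is:
Bags: B1 = {2, 4, 5, 6}  B2 = {2, 3, 4, 5}  B3 = {1, 2, 4, 5}
Tree: B1–B2, B2–B3
Each bag holds 4 vertices, so the decomposition has width 3, which upper-bounds the treewidth. Conversely, {1, 2, 4, 5} is a clique of size 4, and the vertices of any clique must share a bag in every tree decomposition; so some bag has ≥ 4 vertices and tw(G) ≥ 3. The upper and lower bounds meet at 3, so that is the treewidth.

3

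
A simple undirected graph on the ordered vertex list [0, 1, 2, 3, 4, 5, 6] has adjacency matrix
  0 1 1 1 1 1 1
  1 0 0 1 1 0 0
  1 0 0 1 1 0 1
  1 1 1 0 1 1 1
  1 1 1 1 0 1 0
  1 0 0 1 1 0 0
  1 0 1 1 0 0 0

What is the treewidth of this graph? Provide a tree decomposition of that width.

Treewidth 3.
One such decomposition:
Bags: B1 = {0, 2, 3, 4}  B2 = {0, 2, 3, 6}  B3 = {0, 1, 3, 4}  B4 = {0, 3, 4, 5}
Tree: B1–B2, B1–B3, B3–B4

Every bag has size at most 4, so the width is 4 − 1 = 3 and tw(G) ≤ 3. Conversely, {0, 1, 3, 4} is a clique of size 4, and the vertices of any clique must share a bag in every tree decomposition; so some bag has ≥ 4 vertices and tw(G) ≥ 3. The upper and lower bounds meet at 3, so that is the treewidth.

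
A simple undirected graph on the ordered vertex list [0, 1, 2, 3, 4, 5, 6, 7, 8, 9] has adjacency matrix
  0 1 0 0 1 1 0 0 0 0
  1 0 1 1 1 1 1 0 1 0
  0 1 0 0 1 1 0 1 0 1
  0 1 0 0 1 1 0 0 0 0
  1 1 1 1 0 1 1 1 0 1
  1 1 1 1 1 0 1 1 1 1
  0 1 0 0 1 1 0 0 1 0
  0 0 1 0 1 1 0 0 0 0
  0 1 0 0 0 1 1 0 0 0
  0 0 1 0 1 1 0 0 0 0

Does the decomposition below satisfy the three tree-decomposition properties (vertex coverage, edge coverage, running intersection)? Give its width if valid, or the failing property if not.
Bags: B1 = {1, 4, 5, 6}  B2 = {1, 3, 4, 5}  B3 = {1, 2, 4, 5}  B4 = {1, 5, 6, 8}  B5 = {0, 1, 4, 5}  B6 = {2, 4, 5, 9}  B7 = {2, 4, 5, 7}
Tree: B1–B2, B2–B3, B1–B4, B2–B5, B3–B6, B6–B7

Vertex coverage: the bags together contain {0, 1, 2, 3, 4, 5, 6, 7, 8, 9}, the full vertex set. Edge coverage: each edge of G has both endpoints in at least one bag. Running intersection: for every vertex, the bags containing it form a connected subtree. All three properties hold, so this is a valid tree decomposition of width max|bag| − 1 = 3, and hence tw(G) ≤ 3.

Yes; width 3.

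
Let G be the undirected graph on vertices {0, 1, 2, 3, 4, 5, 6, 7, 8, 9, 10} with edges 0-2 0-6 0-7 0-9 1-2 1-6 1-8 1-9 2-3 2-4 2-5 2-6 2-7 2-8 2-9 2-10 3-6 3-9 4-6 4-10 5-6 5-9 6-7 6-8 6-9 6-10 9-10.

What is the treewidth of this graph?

A width-3 tree decomposition is:
Bags: B1 = {0, 2, 6, 9}  B2 = {2, 6, 9, 10}  B3 = {2, 4, 6, 10}  B4 = {0, 2, 6, 7}  B5 = {1, 2, 6, 9}  B6 = {1, 2, 6, 8}  B7 = {2, 5, 6, 9}  B8 = {2, 3, 6, 9}
Tree: B1–B2, B2–B3, B1–B4, B2–B5, B5–B6, B1–B7, B7–B8
The largest bag has 4 vertices, giving width 3; this decomposition certifies tw(G) ≤ 3. Conversely, {1, 2, 6, 8} is a clique of size 4, and the vertices of any clique must share a bag in every tree decomposition; so some bag has ≥ 4 vertices and tw(G) ≥ 3. Combining the bounds, tw(G) = 3.

3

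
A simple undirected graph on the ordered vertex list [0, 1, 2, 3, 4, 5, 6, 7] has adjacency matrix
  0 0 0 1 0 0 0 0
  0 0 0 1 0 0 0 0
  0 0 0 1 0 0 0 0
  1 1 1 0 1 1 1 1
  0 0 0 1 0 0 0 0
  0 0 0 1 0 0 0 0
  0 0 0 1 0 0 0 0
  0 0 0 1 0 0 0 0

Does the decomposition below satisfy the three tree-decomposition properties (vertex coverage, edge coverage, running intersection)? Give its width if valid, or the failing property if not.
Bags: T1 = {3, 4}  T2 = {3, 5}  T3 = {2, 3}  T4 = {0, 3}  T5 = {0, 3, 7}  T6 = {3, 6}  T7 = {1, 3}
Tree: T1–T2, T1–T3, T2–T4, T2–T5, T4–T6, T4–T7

A tree decomposition must satisfy three properties: every vertex lies in some bag; for every edge, both endpoints lie together in some bag; and for every vertex, the bags containing it form a connected subtree. Here bags containing vertex 0 are not connected in the tree, so the decomposition is invalid.

No — bags containing vertex 0 are not connected in the tree.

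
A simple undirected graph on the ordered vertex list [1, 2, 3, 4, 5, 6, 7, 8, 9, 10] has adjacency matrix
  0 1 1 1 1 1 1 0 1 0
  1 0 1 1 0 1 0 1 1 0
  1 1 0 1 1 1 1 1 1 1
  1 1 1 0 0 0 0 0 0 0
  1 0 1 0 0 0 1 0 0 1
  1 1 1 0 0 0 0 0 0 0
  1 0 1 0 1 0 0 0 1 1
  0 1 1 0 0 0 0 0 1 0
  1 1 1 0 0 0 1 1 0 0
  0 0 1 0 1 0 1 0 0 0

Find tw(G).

3

A width-3 tree decomposition is:
Bags: B1 = {1, 3, 7, 9}  B2 = {1, 3, 5, 7}  B3 = {1, 2, 3, 9}  B4 = {1, 2, 3, 4}  B5 = {1, 2, 3, 6}  B6 = {3, 5, 7, 10}  B7 = {2, 3, 8, 9}
Tree: B1–B2, B1–B3, B3–B4, B3–B5, B2–B6, B3–B7
The largest bag has 4 vertices, giving width 3; this decomposition certifies tw(G) ≤ 3. On the other hand G contains the 4-clique {2, 3, 8, 9}. A clique must lie in a single bag of any decomposition, so no decomposition can have width below 3. Therefore the treewidth is 3.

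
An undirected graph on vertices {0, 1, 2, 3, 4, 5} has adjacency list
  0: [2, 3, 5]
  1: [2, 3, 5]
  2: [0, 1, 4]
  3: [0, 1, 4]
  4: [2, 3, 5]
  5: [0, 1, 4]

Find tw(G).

A width-3 tree decomposition is:
Bags: B1 = {0, 1, 4, 5}  B2 = {0, 1, 3, 4}  B3 = {0, 1, 2, 4}
Tree: B1–B2, B2–B3
The largest bag has 4 vertices, giving width 3; this decomposition certifies tw(G) ≤ 3. For the lower bound: the 4 vertex sets {0,5}, {3,4}, {1}, {2} are disjoint, each induces a connected subgraph, and every pair is joined by at least one edge of G. Contracting each set to a single vertex therefore yields K_{4} as a minor, and since treewidth is minor-monotone, tw(G) ≥ tw(K_{4}) = 3. Combining the bounds, tw(G) = 3.

3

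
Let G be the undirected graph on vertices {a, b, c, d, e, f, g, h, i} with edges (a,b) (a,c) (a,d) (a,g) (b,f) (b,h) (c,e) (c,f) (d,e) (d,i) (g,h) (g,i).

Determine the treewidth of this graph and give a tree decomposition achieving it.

Treewidth 3.
One such decomposition:
Bags: B1 = {c, d, e, f}  B2 = {a, c, d, f}  B3 = {a, b, d, f}  B4 = {a, b, d, i}  B5 = {a, b, g, i}  B6 = {b, g, h, i}
Tree: B1–B2, B2–B3, B3–B4, B4–B5, B5–B6

The largest bag has 4 vertices, giving width 3; this decomposition certifies tw(G) ≤ 3. For the lower bound: the 4 vertex sets {c,e,f}, {d}, {a}, {b,g,h,i} are disjoint, each induces a connected subgraph, and every pair is joined by at least one edge of G. Contracting each set to a single vertex therefore yields K_{4} as a minor, and since treewidth is minor-monotone, tw(G) ≥ tw(K_{4}) = 3. Therefore the treewidth is 3.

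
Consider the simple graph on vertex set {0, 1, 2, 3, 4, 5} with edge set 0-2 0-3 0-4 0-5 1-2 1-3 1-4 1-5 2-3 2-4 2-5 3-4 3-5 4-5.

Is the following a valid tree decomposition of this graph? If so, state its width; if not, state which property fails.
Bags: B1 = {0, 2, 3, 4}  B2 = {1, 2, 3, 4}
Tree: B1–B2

No — vertex 5 appears in no bag.

A tree decomposition must satisfy three properties: every vertex lies in some bag; for every edge, both endpoints lie together in some bag; and for every vertex, the bags containing it form a connected subtree. Here vertex 5 appears in no bag, so the decomposition is invalid.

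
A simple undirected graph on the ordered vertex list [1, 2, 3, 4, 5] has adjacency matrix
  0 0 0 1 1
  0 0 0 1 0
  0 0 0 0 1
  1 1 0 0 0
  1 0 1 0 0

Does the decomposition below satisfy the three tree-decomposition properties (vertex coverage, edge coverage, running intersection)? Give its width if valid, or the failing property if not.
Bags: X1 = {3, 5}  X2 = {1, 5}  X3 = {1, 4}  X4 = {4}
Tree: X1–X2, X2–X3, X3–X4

A tree decomposition must satisfy three properties: every vertex lies in some bag; for every edge, both endpoints lie together in some bag; and for every vertex, the bags containing it form a connected subtree. Here vertex 2 appears in no bag, so the decomposition is invalid.

No — vertex 2 appears in no bag.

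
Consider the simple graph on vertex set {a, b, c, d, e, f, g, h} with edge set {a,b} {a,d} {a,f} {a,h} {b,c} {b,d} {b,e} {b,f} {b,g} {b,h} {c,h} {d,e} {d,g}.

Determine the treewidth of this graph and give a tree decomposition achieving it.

The largest bag has 3 vertices, giving width 2; this decomposition certifies tw(G) ≤ 2. Conversely, {b, d, g} is a clique of size 3, and the vertices of any clique must share a bag in every tree decomposition; so some bag has ≥ 3 vertices and tw(G) ≥ 2. The upper and lower bounds meet at 2, so that is the treewidth.

Treewidth 2.
One optimal decomposition is:
Bags: B1 = {a, b, h}  B2 = {a, b, d}  B3 = {b, d, e}  B4 = {b, d, g}  B5 = {b, c, h}  B6 = {a, b, f}
Tree: B1–B2, B2–B3, B2–B4, B1–B5, B1–B6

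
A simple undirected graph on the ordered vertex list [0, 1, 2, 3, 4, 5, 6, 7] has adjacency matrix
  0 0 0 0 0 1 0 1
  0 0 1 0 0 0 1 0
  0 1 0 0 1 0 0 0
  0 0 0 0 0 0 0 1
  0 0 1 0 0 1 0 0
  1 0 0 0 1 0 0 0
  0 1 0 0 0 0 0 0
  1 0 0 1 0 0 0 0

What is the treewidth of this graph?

1

A width-1 tree decomposition is:
Bags: B1 = {3, 7}  B2 = {0, 7}  B3 = {0, 5}  B4 = {4, 5}  B5 = {2, 4}  B6 = {1, 2}  B7 = {1, 6}
Tree: B1–B2, B2–B3, B3–B4, B4–B5, B5–B6, B6–B7
Each bag holds 2 vertices, so the decomposition has width 1, which upper-bounds the treewidth. G has an edge, so its treewidth is at least 1. Therefore the treewidth is 1.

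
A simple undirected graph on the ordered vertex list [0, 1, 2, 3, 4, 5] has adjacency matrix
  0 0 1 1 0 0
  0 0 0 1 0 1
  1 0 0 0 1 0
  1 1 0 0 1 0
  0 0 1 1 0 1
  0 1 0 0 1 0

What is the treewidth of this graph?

2

A width-2 tree decomposition is:
Bags: B1 = {0, 2, 4}  B2 = {0, 3, 4}  B3 = {3, 4, 5}  B4 = {1, 3, 5}
Tree: B1–B2, B2–B3, B3–B4
Each bag holds 3 vertices, so the decomposition has width 2, which upper-bounds the treewidth. Since 2–0–3–4–2 is a cycle in G, G is not acyclic. Forests are exactly the graphs of treewidth ≤ 1, so tw(G) ≥ 2. Therefore the treewidth is 2.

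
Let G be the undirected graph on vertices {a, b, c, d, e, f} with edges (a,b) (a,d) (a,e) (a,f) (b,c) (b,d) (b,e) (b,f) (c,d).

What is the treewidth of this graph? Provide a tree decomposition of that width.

Every bag has size at most 3, so the width is 3 − 1 = 2 and tw(G) ≤ 2. On the other hand G contains the 3-clique {b, c, d}. A clique must lie in a single bag of any decomposition, so no decomposition can have width below 2. Combining the bounds, tw(G) = 2.

Treewidth 2.
One such decomposition:
Bags: B1 = {a, b, f}  B2 = {a, b, d}  B3 = {b, c, d}  B4 = {a, b, e}
Tree: B1–B2, B2–B3, B1–B4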